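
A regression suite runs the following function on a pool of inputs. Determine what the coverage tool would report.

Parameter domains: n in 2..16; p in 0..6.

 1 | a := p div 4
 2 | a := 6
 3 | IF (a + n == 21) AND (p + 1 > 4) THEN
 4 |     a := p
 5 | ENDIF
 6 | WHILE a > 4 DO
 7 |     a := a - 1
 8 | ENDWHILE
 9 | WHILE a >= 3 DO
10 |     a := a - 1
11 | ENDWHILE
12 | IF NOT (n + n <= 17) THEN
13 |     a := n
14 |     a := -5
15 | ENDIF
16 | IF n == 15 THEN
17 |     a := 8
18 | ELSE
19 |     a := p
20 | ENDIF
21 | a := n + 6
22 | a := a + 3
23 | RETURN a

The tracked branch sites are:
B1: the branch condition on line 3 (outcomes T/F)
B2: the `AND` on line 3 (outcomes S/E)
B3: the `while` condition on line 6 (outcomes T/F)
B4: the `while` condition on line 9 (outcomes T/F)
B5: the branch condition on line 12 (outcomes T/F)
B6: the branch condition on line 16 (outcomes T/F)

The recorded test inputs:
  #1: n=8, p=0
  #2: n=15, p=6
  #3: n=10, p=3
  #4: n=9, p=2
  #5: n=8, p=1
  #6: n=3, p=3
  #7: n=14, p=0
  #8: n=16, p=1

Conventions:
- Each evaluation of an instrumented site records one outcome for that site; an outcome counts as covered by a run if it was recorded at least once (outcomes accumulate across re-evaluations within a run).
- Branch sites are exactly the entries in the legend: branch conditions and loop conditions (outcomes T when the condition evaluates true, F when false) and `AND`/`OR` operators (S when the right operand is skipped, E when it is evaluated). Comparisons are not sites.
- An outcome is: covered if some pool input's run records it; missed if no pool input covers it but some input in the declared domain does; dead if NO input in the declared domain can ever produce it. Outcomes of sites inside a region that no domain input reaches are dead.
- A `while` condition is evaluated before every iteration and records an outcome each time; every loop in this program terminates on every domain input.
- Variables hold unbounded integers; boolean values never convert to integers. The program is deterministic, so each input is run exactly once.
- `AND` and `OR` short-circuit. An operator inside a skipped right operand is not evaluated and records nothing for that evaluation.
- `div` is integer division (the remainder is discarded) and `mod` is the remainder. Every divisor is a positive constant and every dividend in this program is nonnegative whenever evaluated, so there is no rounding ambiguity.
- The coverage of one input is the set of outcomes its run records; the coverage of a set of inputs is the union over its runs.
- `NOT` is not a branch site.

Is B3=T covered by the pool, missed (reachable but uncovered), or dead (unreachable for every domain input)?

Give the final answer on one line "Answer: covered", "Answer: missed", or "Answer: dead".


B3=T is recorded by pool input(s) 1, 2, 3, 4, 5, 6, 7, 8 -> covered
Answer: covered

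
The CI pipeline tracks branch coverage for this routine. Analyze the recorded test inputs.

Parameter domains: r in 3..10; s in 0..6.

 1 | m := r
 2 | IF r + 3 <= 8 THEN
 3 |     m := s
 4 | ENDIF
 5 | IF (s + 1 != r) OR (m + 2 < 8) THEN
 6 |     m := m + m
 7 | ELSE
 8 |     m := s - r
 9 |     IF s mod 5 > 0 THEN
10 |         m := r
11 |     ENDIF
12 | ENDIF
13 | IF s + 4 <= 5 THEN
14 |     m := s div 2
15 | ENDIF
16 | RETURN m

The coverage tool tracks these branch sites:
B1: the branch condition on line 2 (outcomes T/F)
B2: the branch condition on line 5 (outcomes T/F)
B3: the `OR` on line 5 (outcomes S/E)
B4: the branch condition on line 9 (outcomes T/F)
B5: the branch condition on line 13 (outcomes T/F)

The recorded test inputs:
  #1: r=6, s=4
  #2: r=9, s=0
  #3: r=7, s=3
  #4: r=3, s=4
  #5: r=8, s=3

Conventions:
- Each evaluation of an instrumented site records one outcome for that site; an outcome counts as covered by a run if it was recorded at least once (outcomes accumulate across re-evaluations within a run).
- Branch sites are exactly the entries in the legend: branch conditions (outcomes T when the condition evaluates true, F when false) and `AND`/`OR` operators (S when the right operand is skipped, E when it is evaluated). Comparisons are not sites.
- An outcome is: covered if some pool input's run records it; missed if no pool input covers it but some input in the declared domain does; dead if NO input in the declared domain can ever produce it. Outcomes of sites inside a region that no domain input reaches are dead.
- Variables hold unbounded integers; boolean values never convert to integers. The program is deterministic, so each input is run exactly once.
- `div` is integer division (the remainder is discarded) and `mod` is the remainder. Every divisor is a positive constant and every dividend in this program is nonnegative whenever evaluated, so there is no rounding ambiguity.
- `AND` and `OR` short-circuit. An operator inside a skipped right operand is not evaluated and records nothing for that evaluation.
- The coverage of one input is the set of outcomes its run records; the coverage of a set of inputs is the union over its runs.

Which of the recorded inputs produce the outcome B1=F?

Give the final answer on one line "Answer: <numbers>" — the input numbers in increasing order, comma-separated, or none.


input #1 (r=6, s=4): covers B1=F
input #2 (r=9, s=0): covers B1=F
input #3 (r=7, s=3): covers B1=F
input #4 (r=3, s=4): misses B1=F
input #5 (r=8, s=3): covers B1=F
Answer: 1, 2, 3, 5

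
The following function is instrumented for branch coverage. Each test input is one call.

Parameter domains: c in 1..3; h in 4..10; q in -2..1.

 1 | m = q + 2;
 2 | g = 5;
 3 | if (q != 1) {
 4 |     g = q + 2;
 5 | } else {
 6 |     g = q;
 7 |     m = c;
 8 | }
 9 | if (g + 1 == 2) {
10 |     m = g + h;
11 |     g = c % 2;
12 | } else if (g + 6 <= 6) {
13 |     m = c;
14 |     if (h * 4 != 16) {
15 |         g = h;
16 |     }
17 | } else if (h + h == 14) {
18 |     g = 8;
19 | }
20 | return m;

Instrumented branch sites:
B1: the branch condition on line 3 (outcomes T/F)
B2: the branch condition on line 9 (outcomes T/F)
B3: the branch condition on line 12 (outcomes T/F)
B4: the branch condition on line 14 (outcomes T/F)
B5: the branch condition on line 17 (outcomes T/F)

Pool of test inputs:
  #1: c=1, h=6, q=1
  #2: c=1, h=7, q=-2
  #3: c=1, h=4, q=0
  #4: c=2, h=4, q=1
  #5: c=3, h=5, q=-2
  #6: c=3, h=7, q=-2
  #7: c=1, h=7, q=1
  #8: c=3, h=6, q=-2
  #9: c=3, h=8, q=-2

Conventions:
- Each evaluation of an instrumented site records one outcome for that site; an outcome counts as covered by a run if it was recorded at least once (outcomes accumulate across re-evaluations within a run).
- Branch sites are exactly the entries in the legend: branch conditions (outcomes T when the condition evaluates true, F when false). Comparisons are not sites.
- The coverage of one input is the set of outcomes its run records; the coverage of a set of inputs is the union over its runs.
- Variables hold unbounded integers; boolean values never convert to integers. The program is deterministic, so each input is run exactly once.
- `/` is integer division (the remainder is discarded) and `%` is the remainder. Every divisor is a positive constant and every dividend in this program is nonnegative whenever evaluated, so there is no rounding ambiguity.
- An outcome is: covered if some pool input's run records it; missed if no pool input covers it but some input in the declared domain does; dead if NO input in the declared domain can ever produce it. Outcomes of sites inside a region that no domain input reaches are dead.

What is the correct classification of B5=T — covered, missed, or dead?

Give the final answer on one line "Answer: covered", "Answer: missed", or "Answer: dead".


no pool input records B5=T
but domain input (c=1, h=7, q=0) does record it -> reachable, so missed
Answer: missed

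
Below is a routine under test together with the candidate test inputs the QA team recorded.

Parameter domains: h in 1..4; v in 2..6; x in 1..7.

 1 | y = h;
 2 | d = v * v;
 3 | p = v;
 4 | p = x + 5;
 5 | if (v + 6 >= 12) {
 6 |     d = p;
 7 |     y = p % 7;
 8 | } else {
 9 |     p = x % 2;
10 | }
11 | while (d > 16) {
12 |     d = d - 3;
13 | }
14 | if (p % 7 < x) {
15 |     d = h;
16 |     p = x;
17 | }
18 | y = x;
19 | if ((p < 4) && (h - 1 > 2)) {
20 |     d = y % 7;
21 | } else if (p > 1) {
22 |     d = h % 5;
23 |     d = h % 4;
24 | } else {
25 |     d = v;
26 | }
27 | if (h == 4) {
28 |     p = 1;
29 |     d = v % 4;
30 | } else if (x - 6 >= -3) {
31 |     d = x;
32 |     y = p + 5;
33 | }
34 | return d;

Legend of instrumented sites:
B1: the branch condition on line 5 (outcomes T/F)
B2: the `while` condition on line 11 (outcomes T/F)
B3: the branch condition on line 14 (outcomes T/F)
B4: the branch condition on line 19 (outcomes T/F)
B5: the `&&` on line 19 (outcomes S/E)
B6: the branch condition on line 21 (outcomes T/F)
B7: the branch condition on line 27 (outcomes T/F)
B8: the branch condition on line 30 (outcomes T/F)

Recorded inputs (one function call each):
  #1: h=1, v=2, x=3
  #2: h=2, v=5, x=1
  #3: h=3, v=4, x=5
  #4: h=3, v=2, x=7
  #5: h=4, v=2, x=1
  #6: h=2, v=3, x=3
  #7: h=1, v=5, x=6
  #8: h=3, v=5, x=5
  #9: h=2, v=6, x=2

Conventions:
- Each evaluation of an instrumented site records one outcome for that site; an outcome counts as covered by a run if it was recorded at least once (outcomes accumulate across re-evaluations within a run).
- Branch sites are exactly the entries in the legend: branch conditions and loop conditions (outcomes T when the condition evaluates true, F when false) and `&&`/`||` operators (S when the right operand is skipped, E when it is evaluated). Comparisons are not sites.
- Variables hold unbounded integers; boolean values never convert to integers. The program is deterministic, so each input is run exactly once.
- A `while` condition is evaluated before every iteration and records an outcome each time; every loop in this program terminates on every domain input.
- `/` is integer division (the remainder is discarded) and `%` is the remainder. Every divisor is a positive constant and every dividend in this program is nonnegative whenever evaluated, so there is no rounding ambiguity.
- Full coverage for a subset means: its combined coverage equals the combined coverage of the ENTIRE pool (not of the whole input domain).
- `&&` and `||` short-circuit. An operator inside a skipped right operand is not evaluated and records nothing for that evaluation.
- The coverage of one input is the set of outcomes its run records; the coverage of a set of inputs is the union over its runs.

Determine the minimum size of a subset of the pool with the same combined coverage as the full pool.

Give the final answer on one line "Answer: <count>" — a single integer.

run #1 (h=1, v=2, x=3) runs B1->F, B2->F, B3->T, B5->E, B4->F, B6->T, B7->F, B8->T; records B1=F, B2=F, B3=T, B4=F, B5=E, B6=T, B7=F, B8=T
run #2 (h=2, v=5, x=1) runs B1->F, B2->T, B2->T, B2->T, B2->F, B3->F, B5->E, B4->F, B6->F, B7->F, B8->F; records B1=F, B2=T, B2=F, B3=F, B4=F, B5=E, B6=F, B7=F, B8=F
run #3 (h=3, v=4, x=5) runs B1->F, B2->F, B3->T, B5->S, B4->F, B6->T, B7->F, B8->T; records B1=F, B2=F, B3=T, B4=F, B5=S, B6=T, B7=F, B8=T
run #4 (h=3, v=2, x=7) runs B1->F, B2->F, B3->T, B5->S, B4->F, B6->T, B7->F, B8->T; records B1=F, B2=F, B3=T, B4=F, B5=S, B6=T, B7=F, B8=T
run #5 (h=4, v=2, x=1) runs B1->F, B2->F, B3->F, B5->E, B4->T, B7->T; records B1=F, B2=F, B3=F, B4=T, B5=E, B7=T
run #6 (h=2, v=3, x=3) runs B1->F, B2->F, B3->T, B5->E, B4->F, B6->T, B7->F, B8->T; records B1=F, B2=F, B3=T, B4=F, B5=E, B6=T, B7=F, B8=T
run #7 (h=1, v=5, x=6) runs B1->F, B2->T, B2->T, B2->T, B2->F, B3->T, B5->S, B4->F, B6->T, B7->F, B8->T; records B1=F, B2=T, B2=F, B3=T, B4=F, B5=S, B6=T, B7=F, B8=T
run #8 (h=3, v=5, x=5) runs B1->F, B2->T, B2->T, B2->T, B2->F, B3->T, B5->S, B4->F, B6->T, B7->F, B8->T; records B1=F, B2=T, B2=F, B3=T, B4=F, B5=S, B6=T, B7=F, B8=T
run #9 (h=2, v=6, x=2) runs B1->T, B2->F, B3->T, B5->E, B4->F, B6->T, B7->F, B8->F; records B1=T, B2=F, B3=T, B4=F, B5=E, B6=T, B7=F, B8=F
union over all inputs: B1=T, B1=F, B2=T, B2=F, B3=T, B3=F, B4=T, B4=F, B5=S, B5=E, B6=T, B6=F, B7=T, B7=F, B8=T, B8=F (16 outcomes)
checked all size-1 subsets: none covers 16 outcomes (max 9/16)
checked all size-2 subsets: none covers 16 outcomes (max 13/16)
checked all size-3 subsets: none covers 16 outcomes (max 15/16)
at size 4, {2, 3, 5, 9} reaches all 16 outcomes; every lexicographically earlier size-4 subset fails

Answer: 4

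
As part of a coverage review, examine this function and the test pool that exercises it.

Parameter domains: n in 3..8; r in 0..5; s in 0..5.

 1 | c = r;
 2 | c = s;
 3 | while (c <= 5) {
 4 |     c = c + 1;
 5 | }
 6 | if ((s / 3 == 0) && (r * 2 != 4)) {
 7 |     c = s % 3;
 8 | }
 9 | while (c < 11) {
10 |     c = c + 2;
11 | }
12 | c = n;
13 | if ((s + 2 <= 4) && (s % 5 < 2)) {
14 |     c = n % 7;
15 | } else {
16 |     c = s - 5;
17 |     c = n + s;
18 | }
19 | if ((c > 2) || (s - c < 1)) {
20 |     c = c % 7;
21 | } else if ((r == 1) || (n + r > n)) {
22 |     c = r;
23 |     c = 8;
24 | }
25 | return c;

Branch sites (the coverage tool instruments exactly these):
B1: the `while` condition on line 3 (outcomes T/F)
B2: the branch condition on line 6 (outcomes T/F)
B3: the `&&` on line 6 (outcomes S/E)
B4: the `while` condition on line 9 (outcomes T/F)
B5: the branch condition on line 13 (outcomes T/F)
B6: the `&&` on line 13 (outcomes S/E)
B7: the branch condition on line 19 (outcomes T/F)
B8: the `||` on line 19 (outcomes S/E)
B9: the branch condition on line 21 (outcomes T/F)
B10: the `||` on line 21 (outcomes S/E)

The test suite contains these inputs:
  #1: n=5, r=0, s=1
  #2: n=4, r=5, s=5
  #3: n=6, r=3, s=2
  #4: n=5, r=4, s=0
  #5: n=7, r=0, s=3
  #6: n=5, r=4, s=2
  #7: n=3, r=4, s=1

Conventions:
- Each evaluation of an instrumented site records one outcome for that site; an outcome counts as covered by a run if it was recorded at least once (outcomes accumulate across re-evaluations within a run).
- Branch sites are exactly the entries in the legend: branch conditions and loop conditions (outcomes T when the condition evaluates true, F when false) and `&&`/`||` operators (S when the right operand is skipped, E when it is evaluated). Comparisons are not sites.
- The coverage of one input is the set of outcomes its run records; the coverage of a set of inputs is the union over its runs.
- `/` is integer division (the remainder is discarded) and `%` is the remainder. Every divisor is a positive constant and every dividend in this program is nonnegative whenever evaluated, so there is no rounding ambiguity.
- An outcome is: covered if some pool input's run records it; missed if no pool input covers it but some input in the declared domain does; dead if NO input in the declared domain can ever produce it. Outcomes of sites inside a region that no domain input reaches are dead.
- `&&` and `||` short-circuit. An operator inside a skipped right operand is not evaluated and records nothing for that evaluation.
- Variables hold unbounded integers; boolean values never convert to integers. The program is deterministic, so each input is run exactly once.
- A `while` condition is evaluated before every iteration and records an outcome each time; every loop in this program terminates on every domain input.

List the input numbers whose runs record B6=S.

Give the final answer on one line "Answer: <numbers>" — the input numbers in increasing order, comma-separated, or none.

input #1 (n=5, r=0, s=1): does not produce B6=S
input #2 (n=4, r=5, s=5): produces B6=S
input #3 (n=6, r=3, s=2): does not produce B6=S
input #4 (n=5, r=4, s=0): does not produce B6=S
input #5 (n=7, r=0, s=3): produces B6=S
input #6 (n=5, r=4, s=2): does not produce B6=S
input #7 (n=3, r=4, s=1): does not produce B6=S

Answer: 2, 5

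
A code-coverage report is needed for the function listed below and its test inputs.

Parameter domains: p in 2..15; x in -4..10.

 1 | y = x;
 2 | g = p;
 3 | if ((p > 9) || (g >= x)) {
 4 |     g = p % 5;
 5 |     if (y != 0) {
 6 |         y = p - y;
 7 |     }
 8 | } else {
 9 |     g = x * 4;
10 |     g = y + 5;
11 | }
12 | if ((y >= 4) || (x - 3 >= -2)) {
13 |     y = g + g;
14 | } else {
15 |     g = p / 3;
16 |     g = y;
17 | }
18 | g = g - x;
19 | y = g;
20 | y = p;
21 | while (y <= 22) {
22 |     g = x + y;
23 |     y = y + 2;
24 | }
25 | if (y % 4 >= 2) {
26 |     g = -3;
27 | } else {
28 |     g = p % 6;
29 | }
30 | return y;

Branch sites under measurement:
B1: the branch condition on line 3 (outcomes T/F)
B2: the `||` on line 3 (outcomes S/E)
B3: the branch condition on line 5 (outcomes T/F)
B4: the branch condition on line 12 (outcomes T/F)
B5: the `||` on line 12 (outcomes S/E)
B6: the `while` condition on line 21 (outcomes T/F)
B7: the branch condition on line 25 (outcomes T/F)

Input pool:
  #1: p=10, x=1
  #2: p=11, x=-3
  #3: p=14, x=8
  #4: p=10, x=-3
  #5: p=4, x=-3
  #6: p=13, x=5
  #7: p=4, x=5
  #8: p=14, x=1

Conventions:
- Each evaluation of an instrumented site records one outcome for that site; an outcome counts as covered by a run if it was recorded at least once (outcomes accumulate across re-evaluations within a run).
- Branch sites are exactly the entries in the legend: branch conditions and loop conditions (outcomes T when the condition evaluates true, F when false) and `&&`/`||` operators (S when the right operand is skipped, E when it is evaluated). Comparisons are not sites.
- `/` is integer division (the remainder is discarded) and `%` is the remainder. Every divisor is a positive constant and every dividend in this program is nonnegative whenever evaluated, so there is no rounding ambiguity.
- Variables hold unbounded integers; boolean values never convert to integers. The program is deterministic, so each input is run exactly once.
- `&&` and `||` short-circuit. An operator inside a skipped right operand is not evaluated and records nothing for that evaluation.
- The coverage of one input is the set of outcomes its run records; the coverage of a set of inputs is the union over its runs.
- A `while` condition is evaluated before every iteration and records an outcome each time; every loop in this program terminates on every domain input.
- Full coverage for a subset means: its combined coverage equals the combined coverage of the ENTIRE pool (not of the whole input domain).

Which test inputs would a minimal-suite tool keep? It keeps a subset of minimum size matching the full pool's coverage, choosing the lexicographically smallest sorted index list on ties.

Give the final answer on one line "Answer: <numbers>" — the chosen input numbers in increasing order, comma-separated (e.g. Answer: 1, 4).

input #1 (p=10, x=1): events B2->S, B1->T, B3->T, B5->S, B4->T, B6->T, B6->T, B6->T, B6->T, B6->T, B6->T, B6->T, B6->F, B7->F; covers B1=T, B2=S, B3=T, B4=T, B5=S, B6=T, B6=F, B7=F
input #2 (p=11, x=-3): events B2->S, B1->T, B3->T, B5->S, B4->T, B6->T, B6->T, B6->T, B6->T, B6->T, B6->T, B6->F, B7->T; covers B1=T, B2=S, B3=T, B4=T, B5=S, B6=T, B6=F, B7=T
input #3 (p=14, x=8): events B2->S, B1->T, B3->T, B5->S, B4->T, B6->T, B6->T, B6->T, B6->T, B6->T, B6->F, B7->F; covers B1=T, B2=S, B3=T, B4=T, B5=S, B6=T, B6=F, B7=F
input #4 (p=10, x=-3): events B2->S, B1->T, B3->T, B5->S, B4->T, B6->T, B6->T, B6->T, B6->T, B6->T, B6->T, B6->T, B6->F, B7->F; covers B1=T, B2=S, B3=T, B4=T, B5=S, B6=T, B6=F, B7=F
input #5 (p=4, x=-3): events B2->E, B1->T, B3->T, B5->S, B4->T, B6->T, B6->T, B6->T, B6->T, B6->T, B6->T, B6->T, B6->T, B6->T, ...; covers B1=T, B2=E, B3=T, B4=T, B5=S, B6=T, B6=F, B7=F
input #6 (p=13, x=5): events B2->S, B1->T, B3->T, B5->S, B4->T, B6->T, B6->T, B6->T, B6->T, B6->T, B6->F, B7->T; covers B1=T, B2=S, B3=T, B4=T, B5=S, B6=T, B6=F, B7=T
input #7 (p=4, x=5): events B2->E, B1->F, B5->S, B4->T, B6->T, B6->T, B6->T, B6->T, B6->T, B6->T, B6->T, B6->T, B6->T, B6->T, ...; covers B1=F, B2=E, B4=T, B5=S, B6=T, B6=F, B7=F
input #8 (p=14, x=1): events B2->S, B1->T, B3->T, B5->S, B4->T, B6->T, B6->T, B6->T, B6->T, B6->T, B6->F, B7->F; covers B1=T, B2=S, B3=T, B4=T, B5=S, B6=T, B6=F, B7=F
the full pool covers 11 outcomes: B1=T, B1=F, B2=S, B2=E, B3=T, B4=T, B5=S, B6=T, B6=F, B7=T, B7=F
every size-1 subset falls short of the 11 outcomes (best: 8/11)
inputs {2, 7} (size 2) cover everything; no size-2 subset with a lexicographically smaller index list covers all 11

Answer: 2, 7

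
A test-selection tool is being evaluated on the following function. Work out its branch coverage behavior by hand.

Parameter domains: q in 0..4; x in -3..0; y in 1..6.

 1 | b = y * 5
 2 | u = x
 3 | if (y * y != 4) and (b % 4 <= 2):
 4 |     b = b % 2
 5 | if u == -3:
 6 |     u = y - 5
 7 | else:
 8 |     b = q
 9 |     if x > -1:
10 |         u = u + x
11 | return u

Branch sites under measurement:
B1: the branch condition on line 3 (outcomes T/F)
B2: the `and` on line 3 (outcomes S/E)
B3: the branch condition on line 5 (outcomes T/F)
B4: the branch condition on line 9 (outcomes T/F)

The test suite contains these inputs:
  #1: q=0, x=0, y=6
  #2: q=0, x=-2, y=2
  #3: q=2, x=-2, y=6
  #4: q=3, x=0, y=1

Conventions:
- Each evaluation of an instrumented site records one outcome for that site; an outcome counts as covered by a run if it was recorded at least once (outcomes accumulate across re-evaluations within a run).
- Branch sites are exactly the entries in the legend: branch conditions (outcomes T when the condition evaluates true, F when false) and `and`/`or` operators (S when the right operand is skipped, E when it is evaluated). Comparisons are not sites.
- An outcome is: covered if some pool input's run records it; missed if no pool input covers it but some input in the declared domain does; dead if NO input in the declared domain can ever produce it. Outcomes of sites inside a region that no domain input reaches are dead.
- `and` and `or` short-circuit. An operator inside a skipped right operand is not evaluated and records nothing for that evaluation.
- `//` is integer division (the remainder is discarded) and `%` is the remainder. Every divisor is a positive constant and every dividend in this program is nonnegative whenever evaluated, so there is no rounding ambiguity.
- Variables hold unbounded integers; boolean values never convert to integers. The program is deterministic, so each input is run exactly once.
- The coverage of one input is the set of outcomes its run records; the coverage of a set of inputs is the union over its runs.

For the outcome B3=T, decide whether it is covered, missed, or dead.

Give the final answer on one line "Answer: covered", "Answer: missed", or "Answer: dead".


no pool input records B3=T
but domain input (q=0, x=-3, y=1) does record it -> reachable, so missed
Answer: missed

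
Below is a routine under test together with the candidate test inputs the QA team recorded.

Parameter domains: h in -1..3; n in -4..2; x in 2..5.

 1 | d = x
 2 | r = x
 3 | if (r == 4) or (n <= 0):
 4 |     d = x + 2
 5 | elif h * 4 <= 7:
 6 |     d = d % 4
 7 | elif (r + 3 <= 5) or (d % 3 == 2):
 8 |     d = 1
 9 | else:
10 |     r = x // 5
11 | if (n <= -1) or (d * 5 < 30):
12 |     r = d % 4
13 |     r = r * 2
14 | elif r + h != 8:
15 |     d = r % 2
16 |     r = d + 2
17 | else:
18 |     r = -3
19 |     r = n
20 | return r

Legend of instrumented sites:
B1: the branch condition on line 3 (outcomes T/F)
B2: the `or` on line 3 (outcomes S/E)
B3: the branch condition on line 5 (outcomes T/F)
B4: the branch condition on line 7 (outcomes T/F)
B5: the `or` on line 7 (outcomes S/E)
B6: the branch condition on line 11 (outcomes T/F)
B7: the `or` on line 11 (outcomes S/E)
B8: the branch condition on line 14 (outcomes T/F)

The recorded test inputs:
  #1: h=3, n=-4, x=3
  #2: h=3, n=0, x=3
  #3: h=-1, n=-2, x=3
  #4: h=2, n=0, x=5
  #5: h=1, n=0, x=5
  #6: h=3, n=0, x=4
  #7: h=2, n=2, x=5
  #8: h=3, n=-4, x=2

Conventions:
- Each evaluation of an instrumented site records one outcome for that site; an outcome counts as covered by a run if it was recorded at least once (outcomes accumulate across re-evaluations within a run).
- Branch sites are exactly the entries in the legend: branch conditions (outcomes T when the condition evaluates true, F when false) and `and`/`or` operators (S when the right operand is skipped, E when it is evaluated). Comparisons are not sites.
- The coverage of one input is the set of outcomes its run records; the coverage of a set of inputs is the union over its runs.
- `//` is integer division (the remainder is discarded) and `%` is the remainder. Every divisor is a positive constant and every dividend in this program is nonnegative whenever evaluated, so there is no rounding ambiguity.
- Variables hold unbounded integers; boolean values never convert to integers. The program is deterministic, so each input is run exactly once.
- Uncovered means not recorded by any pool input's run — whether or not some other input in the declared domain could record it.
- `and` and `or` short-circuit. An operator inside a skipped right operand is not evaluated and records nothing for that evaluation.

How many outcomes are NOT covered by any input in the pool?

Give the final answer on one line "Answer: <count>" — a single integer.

input #1 (h=3, n=-4, x=3): events B2->E, B1->T, B7->S, B6->T; covers B1=T, B2=E, B6=T, B7=S
input #2 (h=3, n=0, x=3): events B2->E, B1->T, B7->E, B6->T; covers B1=T, B2=E, B6=T, B7=E
input #3 (h=-1, n=-2, x=3): events B2->E, B1->T, B7->S, B6->T; covers B1=T, B2=E, B6=T, B7=S
input #4 (h=2, n=0, x=5): events B2->E, B1->T, B7->E, B6->F, B8->T; covers B1=T, B2=E, B6=F, B7=E, B8=T
input #5 (h=1, n=0, x=5): events B2->E, B1->T, B7->E, B6->F, B8->T; covers B1=T, B2=E, B6=F, B7=E, B8=T
input #6 (h=3, n=0, x=4): events B2->S, B1->T, B7->E, B6->F, B8->T; covers B1=T, B2=S, B6=F, B7=E, B8=T
input #7 (h=2, n=2, x=5): events B2->E, B1->F, B3->F, B5->E, B4->T, B7->E, B6->T; covers B1=F, B2=E, B3=F, B4=T, B5=E, B6=T, B7=E
input #8 (h=3, n=-4, x=2): events B2->E, B1->T, B7->S, B6->T; covers B1=T, B2=E, B6=T, B7=S
union over the pool: B1=T, B1=F, B2=S, B2=E, B3=F, B4=T, B5=E, B6=T, B6=F, B7=S, B7=E, B8=T
uncovered (4 of 16): B3=T, B4=F, B5=S, B8=F

Answer: 4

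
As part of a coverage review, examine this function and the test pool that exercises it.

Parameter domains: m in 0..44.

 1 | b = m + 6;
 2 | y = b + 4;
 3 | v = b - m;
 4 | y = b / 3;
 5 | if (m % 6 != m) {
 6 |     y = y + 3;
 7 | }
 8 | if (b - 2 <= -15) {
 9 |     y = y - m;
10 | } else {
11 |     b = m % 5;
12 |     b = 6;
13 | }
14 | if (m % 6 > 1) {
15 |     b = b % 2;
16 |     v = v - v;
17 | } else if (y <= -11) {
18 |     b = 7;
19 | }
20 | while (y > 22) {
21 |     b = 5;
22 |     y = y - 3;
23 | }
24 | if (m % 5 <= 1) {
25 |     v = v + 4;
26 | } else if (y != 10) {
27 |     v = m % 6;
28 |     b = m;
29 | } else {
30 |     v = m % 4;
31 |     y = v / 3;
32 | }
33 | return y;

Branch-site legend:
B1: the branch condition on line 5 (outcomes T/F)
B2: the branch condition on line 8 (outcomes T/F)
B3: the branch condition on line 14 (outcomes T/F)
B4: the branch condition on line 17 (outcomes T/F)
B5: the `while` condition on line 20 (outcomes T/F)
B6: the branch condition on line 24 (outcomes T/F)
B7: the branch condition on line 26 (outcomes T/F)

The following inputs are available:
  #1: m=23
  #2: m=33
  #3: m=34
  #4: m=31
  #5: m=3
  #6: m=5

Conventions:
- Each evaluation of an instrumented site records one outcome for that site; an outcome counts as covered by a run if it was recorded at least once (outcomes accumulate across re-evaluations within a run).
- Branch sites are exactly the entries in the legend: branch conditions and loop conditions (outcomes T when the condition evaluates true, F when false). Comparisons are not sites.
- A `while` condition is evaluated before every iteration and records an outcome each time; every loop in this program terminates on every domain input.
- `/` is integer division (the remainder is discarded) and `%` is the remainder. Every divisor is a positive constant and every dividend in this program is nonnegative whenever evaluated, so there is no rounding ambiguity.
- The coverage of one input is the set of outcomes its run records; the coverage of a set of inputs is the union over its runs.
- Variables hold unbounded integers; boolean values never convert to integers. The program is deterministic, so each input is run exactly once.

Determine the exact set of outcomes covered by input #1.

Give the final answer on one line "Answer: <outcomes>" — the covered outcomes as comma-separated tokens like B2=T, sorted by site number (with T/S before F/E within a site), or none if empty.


Event log for input #1 (m=23):
  B1->T, B2->F, B3->T, B5->F, B6->F, B7->T
as a set, this run covers: B1=T, B2=F, B3=T, B5=F, B6=F, B7=T
Answer: B1=T, B2=F, B3=T, B5=F, B6=F, B7=T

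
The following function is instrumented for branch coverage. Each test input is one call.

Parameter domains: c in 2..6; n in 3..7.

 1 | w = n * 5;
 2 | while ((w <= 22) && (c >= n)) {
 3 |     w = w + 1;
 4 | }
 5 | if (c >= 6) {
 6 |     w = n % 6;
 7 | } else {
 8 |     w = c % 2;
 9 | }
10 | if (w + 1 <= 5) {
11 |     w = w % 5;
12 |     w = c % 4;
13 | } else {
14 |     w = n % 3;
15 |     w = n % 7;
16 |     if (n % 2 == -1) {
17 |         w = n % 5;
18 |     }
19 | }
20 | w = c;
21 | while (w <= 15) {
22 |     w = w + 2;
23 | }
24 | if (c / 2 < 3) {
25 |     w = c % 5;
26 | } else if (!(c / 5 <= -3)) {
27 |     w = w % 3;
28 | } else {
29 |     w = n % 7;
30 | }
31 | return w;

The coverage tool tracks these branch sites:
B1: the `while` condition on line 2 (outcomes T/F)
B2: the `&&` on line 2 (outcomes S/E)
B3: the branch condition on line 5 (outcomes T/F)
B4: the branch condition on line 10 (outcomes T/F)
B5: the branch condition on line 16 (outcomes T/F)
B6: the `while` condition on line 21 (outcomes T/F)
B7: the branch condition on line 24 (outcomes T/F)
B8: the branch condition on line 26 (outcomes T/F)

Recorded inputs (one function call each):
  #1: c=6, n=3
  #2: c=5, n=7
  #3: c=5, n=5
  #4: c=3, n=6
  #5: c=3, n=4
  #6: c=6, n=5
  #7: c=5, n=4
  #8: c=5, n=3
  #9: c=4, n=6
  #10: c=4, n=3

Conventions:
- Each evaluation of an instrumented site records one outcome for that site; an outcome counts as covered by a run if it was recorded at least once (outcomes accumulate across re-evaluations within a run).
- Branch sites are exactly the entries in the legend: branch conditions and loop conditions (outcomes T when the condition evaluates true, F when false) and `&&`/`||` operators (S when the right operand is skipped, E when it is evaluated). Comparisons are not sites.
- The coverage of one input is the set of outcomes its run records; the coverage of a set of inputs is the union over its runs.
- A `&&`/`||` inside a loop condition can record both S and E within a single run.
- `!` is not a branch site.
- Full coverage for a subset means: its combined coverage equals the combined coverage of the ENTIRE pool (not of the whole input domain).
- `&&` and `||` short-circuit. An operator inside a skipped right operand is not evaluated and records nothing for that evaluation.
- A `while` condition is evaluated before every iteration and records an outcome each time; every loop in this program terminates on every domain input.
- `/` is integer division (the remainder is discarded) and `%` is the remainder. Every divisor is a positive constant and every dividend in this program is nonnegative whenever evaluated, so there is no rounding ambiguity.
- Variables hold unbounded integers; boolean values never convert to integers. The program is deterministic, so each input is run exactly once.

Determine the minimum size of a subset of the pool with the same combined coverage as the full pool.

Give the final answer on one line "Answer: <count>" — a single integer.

run #1 (c=6, n=3) records B1=T, B1=F, B2=S, B2=E, B3=T, B4=T, B6=T, B6=F, B7=F, B8=T
run #2 (c=5, n=7) records B1=F, B2=S, B3=F, B4=T, B6=T, B6=F, B7=T
run #3 (c=5, n=5) records B1=F, B2=S, B3=F, B4=T, B6=T, B6=F, B7=T
run #4 (c=3, n=6) records B1=F, B2=S, B3=F, B4=T, B6=T, B6=F, B7=T
run #5 (c=3, n=4) records B1=F, B2=E, B3=F, B4=T, B6=T, B6=F, B7=T
run #6 (c=6, n=5) records B1=F, B2=S, B3=T, B4=F, B5=F, B6=T, B6=F, B7=F, B8=T
run #7 (c=5, n=4) records B1=T, B1=F, B2=S, B2=E, B3=F, B4=T, B6=T, B6=F, B7=T
run #8 (c=5, n=3) records B1=T, B1=F, B2=S, B2=E, B3=F, B4=T, B6=T, B6=F, B7=T
run #9 (c=4, n=6) records B1=F, B2=S, B3=F, B4=T, B6=T, B6=F, B7=T
run #10 (c=4, n=3) records B1=T, B1=F, B2=S, B2=E, B3=F, B4=T, B6=T, B6=F, B7=T
pool-wide coverage (14 outcomes): B1=T, B1=F, B2=S, B2=E, B3=T, B3=F, B4=T, B4=F, B5=F, B6=T, B6=F, B7=T, B7=F, B8=T
size 1 is not enough: best union over all size-1 subsets is 10/14
inputs {6, 7} (size 2) cover everything; no size-2 subset with a lexicographically smaller index list covers all 14

Answer: 2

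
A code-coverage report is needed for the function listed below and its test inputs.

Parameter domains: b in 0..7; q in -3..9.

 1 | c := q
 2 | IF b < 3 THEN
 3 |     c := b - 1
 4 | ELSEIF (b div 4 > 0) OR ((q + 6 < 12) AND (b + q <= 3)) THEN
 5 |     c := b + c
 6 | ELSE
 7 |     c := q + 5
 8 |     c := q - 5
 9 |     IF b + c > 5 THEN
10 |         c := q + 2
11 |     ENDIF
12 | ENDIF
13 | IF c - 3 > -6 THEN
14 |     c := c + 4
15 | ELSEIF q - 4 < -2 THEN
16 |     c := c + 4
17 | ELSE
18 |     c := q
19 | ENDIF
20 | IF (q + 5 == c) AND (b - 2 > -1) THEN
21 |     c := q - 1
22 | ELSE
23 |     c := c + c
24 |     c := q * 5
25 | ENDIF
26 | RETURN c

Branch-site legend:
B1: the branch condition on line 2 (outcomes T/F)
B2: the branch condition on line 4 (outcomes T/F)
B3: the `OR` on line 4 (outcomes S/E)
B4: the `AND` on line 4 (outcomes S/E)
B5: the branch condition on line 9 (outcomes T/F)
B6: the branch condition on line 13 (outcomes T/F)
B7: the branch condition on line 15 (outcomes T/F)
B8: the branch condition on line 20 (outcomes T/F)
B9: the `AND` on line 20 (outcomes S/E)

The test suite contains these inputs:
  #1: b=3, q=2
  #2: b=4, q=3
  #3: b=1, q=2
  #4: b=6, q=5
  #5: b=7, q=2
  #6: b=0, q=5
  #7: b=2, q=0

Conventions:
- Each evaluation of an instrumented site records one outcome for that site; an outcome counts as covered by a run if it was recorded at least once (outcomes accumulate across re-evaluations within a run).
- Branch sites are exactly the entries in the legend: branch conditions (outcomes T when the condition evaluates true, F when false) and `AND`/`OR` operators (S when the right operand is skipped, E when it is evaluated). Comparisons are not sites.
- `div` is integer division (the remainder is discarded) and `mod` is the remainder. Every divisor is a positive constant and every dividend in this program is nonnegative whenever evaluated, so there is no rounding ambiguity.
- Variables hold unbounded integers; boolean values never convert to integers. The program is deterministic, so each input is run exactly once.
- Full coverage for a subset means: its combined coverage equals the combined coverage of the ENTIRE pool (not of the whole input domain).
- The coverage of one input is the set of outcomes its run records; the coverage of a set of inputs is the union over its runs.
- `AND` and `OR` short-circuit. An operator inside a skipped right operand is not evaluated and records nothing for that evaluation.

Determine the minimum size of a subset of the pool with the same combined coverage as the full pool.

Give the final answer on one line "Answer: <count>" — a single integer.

test 1 (b=3, q=2) hits B1=F, B2=F, B3=E, B4=E, B5=F, B6=F, B7=F, B8=F, B9=S
test 2 (b=4, q=3) hits B1=F, B2=T, B3=S, B6=T, B8=F, B9=S
test 3 (b=1, q=2) hits B1=T, B6=T, B8=F, B9=S
test 4 (b=6, q=5) hits B1=F, B2=T, B3=S, B6=T, B8=F, B9=S
test 5 (b=7, q=2) hits B1=F, B2=T, B3=S, B6=T, B8=F, B9=S
test 6 (b=0, q=5) hits B1=T, B6=T, B8=F, B9=S
test 7 (b=2, q=0) hits B1=T, B6=T, B8=T, B9=E
together the pool reaches 15 outcomes: B1=T, B1=F, B2=T, B2=F, B3=S, B3=E, B4=E, B5=F, B6=T, B6=F, B7=F, B8=T, B8=F, B9=S, B9=E
checked all size-1 subsets: none covers 15 outcomes (max 9/15)
checked all size-2 subsets: none covers 15 outcomes (max 13/15)
the canonical winner is {1, 2, 7}: size 3, full 15-outcome coverage, earliest index list among size-3 covers

Answer: 3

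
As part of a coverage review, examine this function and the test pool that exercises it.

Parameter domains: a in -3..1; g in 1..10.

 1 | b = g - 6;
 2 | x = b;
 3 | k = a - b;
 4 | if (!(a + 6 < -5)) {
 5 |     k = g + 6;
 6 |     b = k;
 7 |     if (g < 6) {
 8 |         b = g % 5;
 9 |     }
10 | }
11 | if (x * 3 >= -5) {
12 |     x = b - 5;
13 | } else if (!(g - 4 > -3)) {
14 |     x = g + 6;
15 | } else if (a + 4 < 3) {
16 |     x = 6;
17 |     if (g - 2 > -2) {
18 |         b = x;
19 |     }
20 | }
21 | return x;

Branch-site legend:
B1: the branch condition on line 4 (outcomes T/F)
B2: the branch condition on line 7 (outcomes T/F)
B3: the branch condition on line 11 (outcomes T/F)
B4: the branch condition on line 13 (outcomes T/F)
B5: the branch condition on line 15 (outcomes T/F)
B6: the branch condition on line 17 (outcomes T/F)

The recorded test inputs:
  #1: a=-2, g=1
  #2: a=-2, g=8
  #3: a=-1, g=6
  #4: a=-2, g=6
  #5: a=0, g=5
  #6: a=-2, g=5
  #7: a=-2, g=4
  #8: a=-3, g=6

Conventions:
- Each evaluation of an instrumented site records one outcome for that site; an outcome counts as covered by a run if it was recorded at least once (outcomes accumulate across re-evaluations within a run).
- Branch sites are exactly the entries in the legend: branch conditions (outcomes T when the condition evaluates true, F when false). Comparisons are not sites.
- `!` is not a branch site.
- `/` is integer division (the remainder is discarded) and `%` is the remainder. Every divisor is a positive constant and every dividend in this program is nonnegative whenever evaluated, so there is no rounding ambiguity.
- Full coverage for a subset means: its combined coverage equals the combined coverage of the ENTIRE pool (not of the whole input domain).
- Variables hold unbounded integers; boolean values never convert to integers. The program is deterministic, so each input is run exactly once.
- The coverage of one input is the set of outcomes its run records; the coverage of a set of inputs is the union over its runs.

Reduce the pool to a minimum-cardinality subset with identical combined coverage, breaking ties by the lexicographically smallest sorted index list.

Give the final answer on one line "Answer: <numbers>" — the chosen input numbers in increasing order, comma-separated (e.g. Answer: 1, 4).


input #1, a=-2, g=1: events B1->T, B2->T, B3->F, B4->T; outcomes B1=T, B2=T, B3=F, B4=T
input #2, a=-2, g=8: events B1->T, B2->F, B3->T; outcomes B1=T, B2=F, B3=T
input #3, a=-1, g=6: events B1->T, B2->F, B3->T; outcomes B1=T, B2=F, B3=T
input #4, a=-2, g=6: events B1->T, B2->F, B3->T; outcomes B1=T, B2=F, B3=T
input #5, a=0, g=5: events B1->T, B2->T, B3->T; outcomes B1=T, B2=T, B3=T
input #6, a=-2, g=5: events B1->T, B2->T, B3->T; outcomes B1=T, B2=T, B3=T
input #7, a=-2, g=4: events B1->T, B2->T, B3->F, B4->F, B5->T, B6->T; outcomes B1=T, B2=T, B3=F, B4=F, B5=T, B6=T
input #8, a=-3, g=6: events B1->T, B2->F, B3->T; outcomes B1=T, B2=F, B3=T
pool-wide coverage (9 outcomes): B1=T, B2=T, B2=F, B3=T, B3=F, B4=T, B4=F, B5=T, B6=T
checked all size-1 subsets: none covers 9 outcomes (max 6/9)
checked all size-2 subsets: none covers 9 outcomes (max 8/9)
size 3: inputs {1, 2, 7} cover all 9 outcomes, and no lexicographically smaller subset of this size does
Answer: 1, 2, 7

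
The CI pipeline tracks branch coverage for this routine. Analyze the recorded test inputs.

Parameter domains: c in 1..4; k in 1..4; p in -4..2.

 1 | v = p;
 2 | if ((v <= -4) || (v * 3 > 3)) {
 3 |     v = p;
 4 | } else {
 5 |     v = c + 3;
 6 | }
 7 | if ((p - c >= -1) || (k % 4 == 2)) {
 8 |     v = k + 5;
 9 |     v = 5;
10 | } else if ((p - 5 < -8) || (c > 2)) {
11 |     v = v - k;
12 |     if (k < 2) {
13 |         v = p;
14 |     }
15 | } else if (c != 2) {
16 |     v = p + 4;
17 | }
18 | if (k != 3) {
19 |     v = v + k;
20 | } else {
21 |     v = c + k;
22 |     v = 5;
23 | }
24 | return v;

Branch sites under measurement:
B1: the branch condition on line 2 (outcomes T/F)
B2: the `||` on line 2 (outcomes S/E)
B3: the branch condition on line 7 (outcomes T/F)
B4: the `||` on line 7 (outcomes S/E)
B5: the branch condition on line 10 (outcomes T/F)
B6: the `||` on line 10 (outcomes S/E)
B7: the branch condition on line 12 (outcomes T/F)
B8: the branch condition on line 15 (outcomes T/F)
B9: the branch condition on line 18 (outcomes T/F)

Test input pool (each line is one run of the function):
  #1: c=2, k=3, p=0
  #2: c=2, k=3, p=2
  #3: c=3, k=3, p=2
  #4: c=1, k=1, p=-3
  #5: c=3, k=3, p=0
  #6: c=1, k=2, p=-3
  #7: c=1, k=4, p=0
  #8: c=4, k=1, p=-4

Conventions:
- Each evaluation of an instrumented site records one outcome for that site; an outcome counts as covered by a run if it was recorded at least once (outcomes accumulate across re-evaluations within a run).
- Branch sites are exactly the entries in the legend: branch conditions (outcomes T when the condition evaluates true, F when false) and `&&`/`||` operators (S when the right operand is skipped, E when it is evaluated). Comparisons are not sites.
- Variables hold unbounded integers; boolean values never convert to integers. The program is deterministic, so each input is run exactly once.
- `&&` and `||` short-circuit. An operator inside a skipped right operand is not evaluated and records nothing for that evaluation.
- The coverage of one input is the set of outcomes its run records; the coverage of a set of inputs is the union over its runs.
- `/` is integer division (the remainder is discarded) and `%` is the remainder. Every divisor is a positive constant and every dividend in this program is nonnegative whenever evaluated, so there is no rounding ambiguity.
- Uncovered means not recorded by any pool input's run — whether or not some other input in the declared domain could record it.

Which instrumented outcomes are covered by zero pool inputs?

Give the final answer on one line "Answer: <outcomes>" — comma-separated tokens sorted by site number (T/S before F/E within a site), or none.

input #1, c=2, k=3, p=0: events B2->E, B1->F, B4->E, B3->F, B6->E, B5->F, B8->F, B9->F; outcomes B1=F, B2=E, B3=F, B4=E, B5=F, B6=E, B8=F, B9=F
input #2, c=2, k=3, p=2: events B2->E, B1->T, B4->S, B3->T, B9->F; outcomes B1=T, B2=E, B3=T, B4=S, B9=F
input #3, c=3, k=3, p=2: events B2->E, B1->T, B4->S, B3->T, B9->F; outcomes B1=T, B2=E, B3=T, B4=S, B9=F
input #4, c=1, k=1, p=-3: events B2->E, B1->F, B4->E, B3->F, B6->E, B5->F, B8->T, B9->T; outcomes B1=F, B2=E, B3=F, B4=E, B5=F, B6=E, B8=T, B9=T
input #5, c=3, k=3, p=0: events B2->E, B1->F, B4->E, B3->F, B6->E, B5->T, B7->F, B9->F; outcomes B1=F, B2=E, B3=F, B4=E, B5=T, B6=E, B7=F, B9=F
input #6, c=1, k=2, p=-3: events B2->E, B1->F, B4->E, B3->T, B9->T; outcomes B1=F, B2=E, B3=T, B4=E, B9=T
input #7, c=1, k=4, p=0: events B2->E, B1->F, B4->S, B3->T, B9->T; outcomes B1=F, B2=E, B3=T, B4=S, B9=T
input #8, c=4, k=1, p=-4: events B2->S, B1->T, B4->E, B3->F, B6->S, B5->T, B7->T, B9->T; outcomes B1=T, B2=S, B3=F, B4=E, B5=T, B6=S, B7=T, B9=T
union over the pool: B1=T, B1=F, B2=S, B2=E, B3=T, B3=F, B4=S, B4=E, B5=T, B5=F, B6=S, B6=E, B7=T, B7=F, B8=T, B8=F, B9=T, B9=F
uncovered (0 of 18): none

Answer: none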